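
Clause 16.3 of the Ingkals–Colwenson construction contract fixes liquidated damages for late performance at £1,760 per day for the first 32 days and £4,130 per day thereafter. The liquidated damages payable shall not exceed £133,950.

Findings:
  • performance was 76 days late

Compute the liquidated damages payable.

First 32 days: 32 × £1,760 = £56,320
Remaining days: (76 − 32) × £4,130 = £181,720
Accrued per-day damages: £56,320 + £181,720 = £238,040
Cap at £133,950: £238,040 exceeds the cap → £133,950

£133,950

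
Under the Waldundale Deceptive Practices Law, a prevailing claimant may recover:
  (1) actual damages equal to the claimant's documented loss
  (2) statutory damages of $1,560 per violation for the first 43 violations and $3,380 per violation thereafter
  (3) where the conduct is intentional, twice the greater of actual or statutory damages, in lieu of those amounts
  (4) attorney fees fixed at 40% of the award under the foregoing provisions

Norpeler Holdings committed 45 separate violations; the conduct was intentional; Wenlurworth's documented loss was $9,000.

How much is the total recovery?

$206,752

First 43 violations: 43 × $1,560 = $67,080
Remaining violations: (45 − 43) × $3,380 = $6,760
Statutory damages: $67,080 + $6,760 = $73,840
Greater of actual damages ($9,000) or statutory damages ($73,840): $73,840
Doubled: 2 × $73,840 = $147,680
Attorney fees: 40% of $147,680 = $59,072
Total recovery: $147,680 + $59,072 = $206,752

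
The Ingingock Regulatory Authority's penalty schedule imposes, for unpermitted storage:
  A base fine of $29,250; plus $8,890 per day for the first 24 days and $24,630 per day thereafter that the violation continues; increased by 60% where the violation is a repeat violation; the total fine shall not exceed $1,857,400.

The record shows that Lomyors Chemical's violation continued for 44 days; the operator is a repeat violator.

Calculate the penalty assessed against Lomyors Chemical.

First 24 days: 24 × $8,890 = $213,360
Remaining days: (44 − 24) × $24,630 = $492,600
Per-day component: $213,360 + $492,600 = $705,960
Base plus per-day: $29,250 + $705,960 = $735,210
Enhancement: 60% of $735,210 = $441,126
Enhanced fine: $735,210 + $441,126 = $1,176,336
Cap at $1,857,400: $1,176,336 is within the cap, no reduction.

$1,176,336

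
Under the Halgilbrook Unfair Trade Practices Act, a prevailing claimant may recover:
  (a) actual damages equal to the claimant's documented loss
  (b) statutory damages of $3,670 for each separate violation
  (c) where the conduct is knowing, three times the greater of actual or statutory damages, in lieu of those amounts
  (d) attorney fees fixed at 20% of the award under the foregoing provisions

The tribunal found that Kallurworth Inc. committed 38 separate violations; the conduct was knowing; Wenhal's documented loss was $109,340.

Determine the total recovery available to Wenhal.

Statutory damages: 38 × $3,670 = $139,460
Greater of actual damages ($109,340) or statutory damages ($139,460): $139,460
Trebled: 3 × $139,460 = $418,380
Attorney fees: 20% of $418,380 = $83,676
Total recovery: $418,380 + $83,676 = $502,056

$502,056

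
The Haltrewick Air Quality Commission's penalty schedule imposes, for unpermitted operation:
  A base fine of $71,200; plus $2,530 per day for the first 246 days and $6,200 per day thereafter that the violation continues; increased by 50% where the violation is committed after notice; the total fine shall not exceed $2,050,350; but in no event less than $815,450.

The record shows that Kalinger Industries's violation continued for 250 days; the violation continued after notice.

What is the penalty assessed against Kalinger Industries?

$1,077,570

First 246 days: 246 × $2,530 = $622,380
Remaining days: (250 − 246) × $6,200 = $24,800
Per-day component: $622,380 + $24,800 = $647,180
Base plus per-day: $71,200 + $647,180 = $718,380
Enhancement: 50% of $718,380 = $359,190
Enhanced fine: $718,380 + $359,190 = $1,077,570
Cap at $2,050,350: $1,077,570 is within the cap, no reduction.
Minimum $815,450: $1,077,570 meets the minimum, no increase.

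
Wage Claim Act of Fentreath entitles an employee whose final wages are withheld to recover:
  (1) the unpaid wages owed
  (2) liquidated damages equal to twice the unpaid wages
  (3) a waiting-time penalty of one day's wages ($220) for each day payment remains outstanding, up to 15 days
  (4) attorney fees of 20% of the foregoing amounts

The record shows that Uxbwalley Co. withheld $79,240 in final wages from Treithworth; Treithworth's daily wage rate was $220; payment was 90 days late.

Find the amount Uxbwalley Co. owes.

$289,224

Doubled: 2 × $79,240 = $158,480
Penalty days: min(90, 15) = 15
Waiting-time penalty: 15 × $220 = $3,300
Subtotal: $79,240 + $158,480 + $3,300 = $241,020
Attorney fees: 20% of $241,020 = $48,204
Total award: $241,020 + $48,204 = $289,224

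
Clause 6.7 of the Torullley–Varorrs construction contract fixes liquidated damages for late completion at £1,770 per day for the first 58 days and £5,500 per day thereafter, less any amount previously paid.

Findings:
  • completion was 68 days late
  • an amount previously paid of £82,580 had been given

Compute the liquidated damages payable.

£75,080

First 58 days: 58 × £1,770 = £102,660
Remaining days: (68 − 58) × £5,500 = £55,000
Accrued per-day damages: £102,660 + £55,000 = £157,660
Less amount previously paid: £157,660 − £82,580 = £75,080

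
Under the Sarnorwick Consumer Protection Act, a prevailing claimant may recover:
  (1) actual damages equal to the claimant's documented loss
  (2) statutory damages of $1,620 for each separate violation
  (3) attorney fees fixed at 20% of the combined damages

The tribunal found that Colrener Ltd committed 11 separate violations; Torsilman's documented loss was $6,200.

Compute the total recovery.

Statutory damages: 11 × $1,620 = $17,820
Combined damages: $6,200 + $17,820 = $24,020
Attorney fees: 20% of $24,020 = $4,804
Total recovery: $24,020 + $4,804 = $28,824

$28,824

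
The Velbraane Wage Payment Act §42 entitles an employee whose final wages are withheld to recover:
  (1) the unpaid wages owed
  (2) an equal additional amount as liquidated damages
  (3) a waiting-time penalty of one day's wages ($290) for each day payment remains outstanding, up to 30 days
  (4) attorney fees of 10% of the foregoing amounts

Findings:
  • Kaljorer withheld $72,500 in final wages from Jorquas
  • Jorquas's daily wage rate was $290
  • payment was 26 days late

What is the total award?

Liquidated damages (equal amount): $72,500
Penalty days: min(26, 30) = 26
Waiting-time penalty: 26 × $290 = $7,540
Subtotal: $72,500 + $72,500 + $7,540 = $152,540
Attorney fees: 10% of $152,540 = $15,254
Total award: $152,540 + $15,254 = $167,794

$167,794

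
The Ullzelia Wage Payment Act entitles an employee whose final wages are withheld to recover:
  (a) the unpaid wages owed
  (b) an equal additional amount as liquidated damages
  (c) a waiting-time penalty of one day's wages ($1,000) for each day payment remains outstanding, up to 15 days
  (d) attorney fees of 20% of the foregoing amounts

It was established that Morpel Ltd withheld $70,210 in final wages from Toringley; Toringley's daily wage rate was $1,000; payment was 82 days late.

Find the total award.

$186,504

Liquidated damages (equal amount): $70,210
Penalty days: min(82, 15) = 15
Waiting-time penalty: 15 × $1,000 = $15,000
Subtotal: $70,210 + $70,210 + $15,000 = $155,420
Attorney fees: 20% of $155,420 = $31,084
Total award: $155,420 + $31,084 = $186,504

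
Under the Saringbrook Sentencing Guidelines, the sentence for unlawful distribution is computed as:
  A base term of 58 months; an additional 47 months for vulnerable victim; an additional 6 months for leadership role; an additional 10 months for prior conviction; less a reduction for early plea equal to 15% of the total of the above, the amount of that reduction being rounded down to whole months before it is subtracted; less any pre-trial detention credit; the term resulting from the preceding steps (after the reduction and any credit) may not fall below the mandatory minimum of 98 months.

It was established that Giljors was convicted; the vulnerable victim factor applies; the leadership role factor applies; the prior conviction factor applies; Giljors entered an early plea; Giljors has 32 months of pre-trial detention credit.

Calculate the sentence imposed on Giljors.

98 months

Vulnerable victim enhancement: +47 months
Leadership role enhancement: +6 months
Prior conviction enhancement: +10 months
Adjusted term: 58 months + 47 months + 6 months + 10 months = 121 months
Early plea reduction: 15% of 121 months = 18 months (rounded down)
After reduction: 121 − 18 = 103 months
Less pre-trial detention credit: 103 months − 32 months = 71 months
Minimum 98 months: 71 months is below the minimum → 98 months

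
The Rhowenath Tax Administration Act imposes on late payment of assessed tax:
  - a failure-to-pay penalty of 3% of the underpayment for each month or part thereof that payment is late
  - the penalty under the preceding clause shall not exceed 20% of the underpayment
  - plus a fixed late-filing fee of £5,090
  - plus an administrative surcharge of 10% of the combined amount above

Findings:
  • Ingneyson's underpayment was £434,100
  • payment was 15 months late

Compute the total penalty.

Accrued rate: 3% × 15 = 45%, capped at 20% → 20%
Failure-to-pay penalty: 20% of £434,100 = £86,820
Penalty before surcharge: £86,820 + £5,090 = £91,910
Administrative surcharge: 10% of £91,910 = £9,191
Total penalty: £91,910 + £9,191 = £101,101

£101,101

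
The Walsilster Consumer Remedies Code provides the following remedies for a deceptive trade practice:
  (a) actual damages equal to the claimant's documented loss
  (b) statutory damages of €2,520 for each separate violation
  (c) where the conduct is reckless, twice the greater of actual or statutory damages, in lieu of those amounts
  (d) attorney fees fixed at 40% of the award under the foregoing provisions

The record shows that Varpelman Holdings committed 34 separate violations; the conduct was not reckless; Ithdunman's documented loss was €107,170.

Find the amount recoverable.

€269,990

Statutory damages: 34 × €2,520 = €85,680
Conduct not reckless: the in-lieu enhancement does not apply.
Actual plus statutory damages: €107,170 + €85,680 = €192,850
Attorney fees: 40% of €192,850 = €77,140
Total recovery: €192,850 + €77,140 = €269,990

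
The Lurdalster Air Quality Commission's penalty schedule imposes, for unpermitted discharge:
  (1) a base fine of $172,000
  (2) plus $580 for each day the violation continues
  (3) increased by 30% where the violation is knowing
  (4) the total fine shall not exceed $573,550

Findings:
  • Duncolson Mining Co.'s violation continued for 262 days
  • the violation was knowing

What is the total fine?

Per-day component: 262 × $580 = $151,960
Base plus per-day: $172,000 + $151,960 = $323,960
Enhancement: 30% of $323,960 = $97,188
Enhanced fine: $323,960 + $97,188 = $421,148
Cap at $573,550: $421,148 is within the cap, no reduction.

$421,148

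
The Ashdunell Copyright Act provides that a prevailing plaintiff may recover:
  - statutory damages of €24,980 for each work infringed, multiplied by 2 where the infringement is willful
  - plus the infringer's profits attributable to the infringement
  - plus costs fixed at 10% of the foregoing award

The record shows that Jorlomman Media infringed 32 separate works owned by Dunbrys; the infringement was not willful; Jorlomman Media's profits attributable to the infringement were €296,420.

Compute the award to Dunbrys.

Statutory damages: 32 × €24,980 = €799,360
Infringement not willful: no ×2 enhancement.
Combined award: €799,360 + €296,420 = €1,095,780
Costs: 10% of €1,095,780 = €109,578
Award plus costs: €1,095,780 + €109,578 = €1,205,358

Award: €1,205,358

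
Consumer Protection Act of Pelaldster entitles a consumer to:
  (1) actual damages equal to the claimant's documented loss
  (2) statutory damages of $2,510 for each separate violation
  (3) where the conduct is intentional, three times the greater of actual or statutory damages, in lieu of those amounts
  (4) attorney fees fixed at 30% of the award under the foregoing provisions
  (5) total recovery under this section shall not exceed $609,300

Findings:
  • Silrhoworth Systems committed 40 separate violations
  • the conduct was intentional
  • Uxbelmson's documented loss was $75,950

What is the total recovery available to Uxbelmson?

Statutory damages: 40 × $2,510 = $100,400
Greater of actual damages ($75,950) or statutory damages ($100,400): $100,400
Trebled: 3 × $100,400 = $301,200
Attorney fees: 30% of $301,200 = $90,360
Total before cap: $301,200 + $90,360 = $391,560
Cap at $609,300: $391,560 is within the cap, no reduction.

$391,560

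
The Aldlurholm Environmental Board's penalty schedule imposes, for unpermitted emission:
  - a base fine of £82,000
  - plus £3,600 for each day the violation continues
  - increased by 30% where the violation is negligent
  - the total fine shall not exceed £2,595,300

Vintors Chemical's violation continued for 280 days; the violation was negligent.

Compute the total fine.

£1,417,000

Per-day component: 280 × £3,600 = £1,008,000
Base plus per-day: £82,000 + £1,008,000 = £1,090,000
Enhancement: 30% of £1,090,000 = £327,000
Enhanced fine: £1,090,000 + £327,000 = £1,417,000
Cap at £2,595,300: £1,417,000 is within the cap, no reduction.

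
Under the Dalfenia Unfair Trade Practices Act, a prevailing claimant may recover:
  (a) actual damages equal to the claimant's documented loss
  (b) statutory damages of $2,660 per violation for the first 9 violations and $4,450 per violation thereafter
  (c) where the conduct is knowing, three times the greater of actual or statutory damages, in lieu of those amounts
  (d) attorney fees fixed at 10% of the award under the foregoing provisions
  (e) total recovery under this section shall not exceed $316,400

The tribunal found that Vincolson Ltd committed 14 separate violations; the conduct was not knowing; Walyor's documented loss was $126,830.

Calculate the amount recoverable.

$190,322

First 9 violations: 9 × $2,660 = $23,940
Remaining violations: (14 − 9) × $4,450 = $22,250
Statutory damages: $23,940 + $22,250 = $46,190
Conduct not knowing: the in-lieu enhancement does not apply.
Actual plus statutory damages: $126,830 + $46,190 = $173,020
Attorney fees: 10% of $173,020 = $17,302
Total before cap: $173,020 + $17,302 = $190,322
Cap at $316,400: $190,322 is within the cap, no reduction.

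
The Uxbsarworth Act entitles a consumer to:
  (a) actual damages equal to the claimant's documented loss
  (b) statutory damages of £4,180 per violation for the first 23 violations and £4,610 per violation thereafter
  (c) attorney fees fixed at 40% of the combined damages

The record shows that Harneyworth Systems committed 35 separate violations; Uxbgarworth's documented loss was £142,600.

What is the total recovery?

Total recovery: £411,684

First 23 violations: 23 × £4,180 = £96,140
Remaining violations: (35 − 23) × £4,610 = £55,320
Statutory damages: £96,140 + £55,320 = £151,460
Combined damages: £142,600 + £151,460 = £294,060
Attorney fees: 40% of £294,060 = £117,624
Total recovery: £294,060 + £117,624 = £411,684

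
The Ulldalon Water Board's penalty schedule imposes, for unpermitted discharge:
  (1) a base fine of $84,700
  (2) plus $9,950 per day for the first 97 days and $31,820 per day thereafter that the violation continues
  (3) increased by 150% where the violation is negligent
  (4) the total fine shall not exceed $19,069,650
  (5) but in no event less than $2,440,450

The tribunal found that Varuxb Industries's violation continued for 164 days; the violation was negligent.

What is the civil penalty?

First 97 days: 97 × $9,950 = $965,150
Remaining days: (164 − 97) × $31,820 = $2,131,940
Per-day component: $965,150 + $2,131,940 = $3,097,090
Base plus per-day: $84,700 + $3,097,090 = $3,181,790
Enhancement: 150% of $3,181,790 = $4,772,685
Enhanced fine: $3,181,790 + $4,772,685 = $7,954,475
Cap at $19,069,650: $7,954,475 is within the cap, no reduction.
Minimum $2,440,450: $7,954,475 meets the minimum, no increase.

$7,954,475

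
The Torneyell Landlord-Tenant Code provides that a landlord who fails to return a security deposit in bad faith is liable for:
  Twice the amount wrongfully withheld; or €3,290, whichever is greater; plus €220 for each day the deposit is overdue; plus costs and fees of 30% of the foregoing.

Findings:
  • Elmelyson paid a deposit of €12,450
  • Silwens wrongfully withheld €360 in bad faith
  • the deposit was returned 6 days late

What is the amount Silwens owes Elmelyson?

Doubled: 2 × €360 = €720
Minimum €3,290: €720 is below the minimum → €3,290
Late-return penalty: 6 × €220 = €1,320
Damages plus late penalty: €3,290 + €1,320 = €4,610
Costs and fees: 30% of €4,610 = €1,383
Total recovery: €4,610 + €1,383 = €5,993

€5,993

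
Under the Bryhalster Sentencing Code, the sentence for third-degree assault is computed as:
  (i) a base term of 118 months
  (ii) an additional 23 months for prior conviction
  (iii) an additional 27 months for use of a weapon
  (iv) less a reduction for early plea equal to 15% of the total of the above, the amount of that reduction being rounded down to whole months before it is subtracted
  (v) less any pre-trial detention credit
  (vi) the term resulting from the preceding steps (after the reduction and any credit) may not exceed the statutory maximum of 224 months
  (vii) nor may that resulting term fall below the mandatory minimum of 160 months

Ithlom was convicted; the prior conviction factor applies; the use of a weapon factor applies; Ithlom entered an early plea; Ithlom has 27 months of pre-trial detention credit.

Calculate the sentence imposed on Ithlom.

160 months

Prior conviction enhancement: +23 months
Use of a weapon enhancement: +27 months
Adjusted term: 118 months + 23 months + 27 months = 168 months
Early plea reduction: 15% of 168 months = 25 months (rounded down)
After reduction: 168 − 25 = 143 months
Less pre-trial detention credit: 143 months − 27 months = 116 months
Cap at 224 months: 116 months is within the cap, no reduction.
Minimum 160 months: 116 months is below the minimum → 160 months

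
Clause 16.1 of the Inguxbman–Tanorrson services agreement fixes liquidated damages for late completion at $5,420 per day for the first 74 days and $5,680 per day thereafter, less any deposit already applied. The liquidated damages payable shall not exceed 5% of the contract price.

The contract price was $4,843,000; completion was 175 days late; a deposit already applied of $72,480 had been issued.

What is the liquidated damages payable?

First 74 days: 74 × $5,420 = $401,080
Remaining days: (175 − 74) × $5,680 = $573,680
Accrued per-day damages: $401,080 + $573,680 = $974,760
Less deposit already applied: $974,760 − $72,480 = $902,280
Cap: 5% of $4,843,000 = $242,150
Cap at $242,150: $902,280 exceeds the cap → $242,150

$242,150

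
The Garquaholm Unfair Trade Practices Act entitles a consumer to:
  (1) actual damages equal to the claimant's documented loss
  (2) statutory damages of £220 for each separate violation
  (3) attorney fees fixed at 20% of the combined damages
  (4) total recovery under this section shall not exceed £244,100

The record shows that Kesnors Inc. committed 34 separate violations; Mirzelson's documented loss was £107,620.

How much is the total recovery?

£138,120

Statutory damages: 34 × £220 = £7,480
Combined damages: £107,620 + £7,480 = £115,100
Attorney fees: 20% of £115,100 = £23,020
Total before cap: £115,100 + £23,020 = £138,120
Cap at £244,100: £138,120 is within the cap, no reduction.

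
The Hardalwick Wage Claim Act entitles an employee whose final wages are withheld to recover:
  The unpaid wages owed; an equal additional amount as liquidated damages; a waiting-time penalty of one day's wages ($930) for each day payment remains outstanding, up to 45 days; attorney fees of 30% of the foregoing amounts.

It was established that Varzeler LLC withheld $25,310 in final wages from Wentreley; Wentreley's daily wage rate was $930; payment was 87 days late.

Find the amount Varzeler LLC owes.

$120,211

Liquidated damages (equal amount): $25,310
Penalty days: min(87, 45) = 45
Waiting-time penalty: 45 × $930 = $41,850
Subtotal: $25,310 + $25,310 + $41,850 = $92,470
Attorney fees: 30% of $92,470 = $27,741
Total award: $92,470 + $27,741 = $120,211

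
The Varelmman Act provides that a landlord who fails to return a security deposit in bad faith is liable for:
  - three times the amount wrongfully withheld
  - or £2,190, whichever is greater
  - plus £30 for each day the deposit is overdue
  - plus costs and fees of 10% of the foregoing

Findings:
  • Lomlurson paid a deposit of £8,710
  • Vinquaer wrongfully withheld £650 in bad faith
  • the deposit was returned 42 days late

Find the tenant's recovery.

£3,795

Trebled: 3 × £650 = £1,950
Minimum £2,190: £1,950 is below the minimum → £2,190
Late-return penalty: 42 × £30 = £1,260
Damages plus late penalty: £2,190 + £1,260 = £3,450
Costs and fees: 10% of £3,450 = £345
Total recovery: £3,450 + £345 = £3,795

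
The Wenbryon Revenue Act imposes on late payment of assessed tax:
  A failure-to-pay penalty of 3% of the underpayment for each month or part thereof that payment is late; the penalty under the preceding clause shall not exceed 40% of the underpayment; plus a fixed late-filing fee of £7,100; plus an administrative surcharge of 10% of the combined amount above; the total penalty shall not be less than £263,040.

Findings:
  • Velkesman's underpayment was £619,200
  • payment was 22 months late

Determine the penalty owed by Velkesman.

Penalty: £280,258

Accrued rate: 3% × 22 = 66%, capped at 40% → 40%
Failure-to-pay penalty: 40% of £619,200 = £247,680
Penalty before surcharge: £247,680 + £7,100 = £254,780
Administrative surcharge: 10% of £254,780 = £25,478
Total penalty: £254,780 + £25,478 = £280,258
Minimum £263,040: £280,258 meets the minimum, no increase.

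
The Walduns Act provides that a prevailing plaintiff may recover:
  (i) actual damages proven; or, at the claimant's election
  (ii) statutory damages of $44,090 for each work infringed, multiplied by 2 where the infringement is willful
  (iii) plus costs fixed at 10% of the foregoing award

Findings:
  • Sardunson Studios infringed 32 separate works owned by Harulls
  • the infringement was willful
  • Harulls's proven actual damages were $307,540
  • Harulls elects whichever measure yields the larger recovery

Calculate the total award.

Statutory damages: 32 × $44,090 = $1,410,880
Doubled: 2 × $1,410,880 = $2,821,760
Greater of actual damages ($307,540) or enhanced statutory damages ($2,821,760): $2,821,760
Costs: 10% of $2,821,760 = $282,176
Award plus costs: $2,821,760 + $282,176 = $3,103,936

$3,103,936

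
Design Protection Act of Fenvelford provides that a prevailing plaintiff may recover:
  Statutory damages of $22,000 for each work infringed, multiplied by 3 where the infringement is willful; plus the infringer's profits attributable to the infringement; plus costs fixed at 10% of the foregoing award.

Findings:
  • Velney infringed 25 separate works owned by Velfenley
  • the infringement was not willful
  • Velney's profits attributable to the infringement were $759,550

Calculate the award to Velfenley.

$1,440,505

Statutory damages: 25 × $22,000 = $550,000
Infringement not willful: no ×3 enhancement.
Combined award: $550,000 + $759,550 = $1,309,550
Costs: 10% of $1,309,550 = $130,955
Award plus costs: $1,309,550 + $130,955 = $1,440,505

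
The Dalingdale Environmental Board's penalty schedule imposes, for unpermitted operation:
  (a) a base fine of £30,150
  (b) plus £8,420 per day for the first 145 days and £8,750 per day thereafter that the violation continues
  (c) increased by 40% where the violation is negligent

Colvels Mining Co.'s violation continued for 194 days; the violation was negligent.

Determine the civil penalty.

First 145 days: 145 × £8,420 = £1,220,900
Remaining days: (194 − 145) × £8,750 = £428,750
Per-day component: £1,220,900 + £428,750 = £1,649,650
Base plus per-day: £30,150 + £1,649,650 = £1,679,800
Enhancement: 40% of £1,679,800 = £671,920
Enhanced fine: £1,679,800 + £671,920 = £2,351,720

£2,351,720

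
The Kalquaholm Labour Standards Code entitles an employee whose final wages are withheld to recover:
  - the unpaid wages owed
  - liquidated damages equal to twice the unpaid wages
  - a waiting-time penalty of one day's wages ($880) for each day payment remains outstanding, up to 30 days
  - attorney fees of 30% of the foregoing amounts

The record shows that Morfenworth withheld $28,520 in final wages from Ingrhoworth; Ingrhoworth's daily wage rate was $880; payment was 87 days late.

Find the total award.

$145,548

Doubled: 2 × $28,520 = $57,040
Penalty days: min(87, 30) = 30
Waiting-time penalty: 30 × $880 = $26,400
Subtotal: $28,520 + $57,040 + $26,400 = $111,960
Attorney fees: 30% of $111,960 = $33,588
Total award: $111,960 + $33,588 = $145,548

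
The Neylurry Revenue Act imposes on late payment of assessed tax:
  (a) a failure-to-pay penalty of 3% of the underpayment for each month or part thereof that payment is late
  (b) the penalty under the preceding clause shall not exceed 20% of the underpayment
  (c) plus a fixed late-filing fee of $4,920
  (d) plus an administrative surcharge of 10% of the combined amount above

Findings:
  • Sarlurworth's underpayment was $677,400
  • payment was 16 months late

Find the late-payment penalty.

$154,440

Accrued rate: 3% × 16 = 48%, capped at 20% → 20%
Failure-to-pay penalty: 20% of $677,400 = $135,480
Penalty before surcharge: $135,480 + $4,920 = $140,400
Administrative surcharge: 10% of $140,400 = $14,040
Total penalty: $140,400 + $14,040 = $154,440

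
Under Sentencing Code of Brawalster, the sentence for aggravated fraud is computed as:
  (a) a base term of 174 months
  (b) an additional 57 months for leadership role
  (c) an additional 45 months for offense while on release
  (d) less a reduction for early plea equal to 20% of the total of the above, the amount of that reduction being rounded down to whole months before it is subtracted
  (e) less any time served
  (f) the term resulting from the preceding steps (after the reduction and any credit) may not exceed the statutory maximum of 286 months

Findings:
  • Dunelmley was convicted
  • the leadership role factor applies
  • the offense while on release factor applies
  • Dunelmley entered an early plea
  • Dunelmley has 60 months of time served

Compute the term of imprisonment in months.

161 months

Leadership role enhancement: +57 months
Offense while on release enhancement: +45 months
Adjusted term: 174 months + 57 months + 45 months = 276 months
Early plea reduction: 20% of 276 months = 55 months (rounded down)
After reduction: 276 − 55 = 221 months
Less time served: 221 months − 60 months = 161 months
Cap at 286 months: 161 months is within the cap, no reduction.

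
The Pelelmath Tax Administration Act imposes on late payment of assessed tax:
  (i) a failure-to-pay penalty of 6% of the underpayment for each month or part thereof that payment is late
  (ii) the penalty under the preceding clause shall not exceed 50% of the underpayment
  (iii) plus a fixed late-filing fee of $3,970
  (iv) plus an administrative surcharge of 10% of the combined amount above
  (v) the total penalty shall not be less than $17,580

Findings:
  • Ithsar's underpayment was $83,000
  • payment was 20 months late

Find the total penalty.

Accrued rate: 6% × 20 = 120%, capped at 50% → 50%
Failure-to-pay penalty: 50% of $83,000 = $41,500
Penalty before surcharge: $41,500 + $3,970 = $45,470
Administrative surcharge: 10% of $45,470 = $4,547
Total penalty: $45,470 + $4,547 = $50,017
Minimum $17,580: $50,017 meets the minimum, no increase.

$50,017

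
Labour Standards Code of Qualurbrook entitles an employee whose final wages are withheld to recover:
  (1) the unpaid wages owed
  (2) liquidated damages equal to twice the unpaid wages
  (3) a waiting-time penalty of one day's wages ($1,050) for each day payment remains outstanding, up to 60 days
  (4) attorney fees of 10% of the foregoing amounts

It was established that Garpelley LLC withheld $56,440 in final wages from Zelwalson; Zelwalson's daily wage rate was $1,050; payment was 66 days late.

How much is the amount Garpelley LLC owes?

Doubled: 2 × $56,440 = $112,880
Penalty days: min(66, 60) = 60
Waiting-time penalty: 60 × $1,050 = $63,000
Subtotal: $56,440 + $112,880 + $63,000 = $232,320
Attorney fees: 10% of $232,320 = $23,232
Total award: $232,320 + $23,232 = $255,552

$255,552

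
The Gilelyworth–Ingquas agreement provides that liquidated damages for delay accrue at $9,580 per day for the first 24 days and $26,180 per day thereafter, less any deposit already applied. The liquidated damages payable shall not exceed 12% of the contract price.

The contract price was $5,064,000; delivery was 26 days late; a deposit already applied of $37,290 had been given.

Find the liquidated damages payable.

First 24 days: 24 × $9,580 = $229,920
Remaining days: (26 − 24) × $26,180 = $52,360
Accrued per-day damages: $229,920 + $52,360 = $282,280
Less deposit already applied: $282,280 − $37,290 = $244,990
Cap: 12% of $5,064,000 = $607,680
Cap at $607,680: $244,990 is within the cap, no reduction.

$244,990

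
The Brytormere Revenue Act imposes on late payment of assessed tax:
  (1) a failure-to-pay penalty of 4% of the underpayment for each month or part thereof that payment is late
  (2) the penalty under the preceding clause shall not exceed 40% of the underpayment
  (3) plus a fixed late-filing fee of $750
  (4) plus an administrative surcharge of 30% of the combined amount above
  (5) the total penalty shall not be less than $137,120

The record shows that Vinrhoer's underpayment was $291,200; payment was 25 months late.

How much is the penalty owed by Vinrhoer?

Accrued rate: 4% × 25 = 100%, capped at 40% → 40%
Failure-to-pay penalty: 40% of $291,200 = $116,480
Penalty before surcharge: $116,480 + $750 = $117,230
Administrative surcharge: 30% of $117,230 = $35,169
Total penalty: $117,230 + $35,169 = $152,399
Minimum $137,120: $152,399 meets the minimum, no increase.

$152,399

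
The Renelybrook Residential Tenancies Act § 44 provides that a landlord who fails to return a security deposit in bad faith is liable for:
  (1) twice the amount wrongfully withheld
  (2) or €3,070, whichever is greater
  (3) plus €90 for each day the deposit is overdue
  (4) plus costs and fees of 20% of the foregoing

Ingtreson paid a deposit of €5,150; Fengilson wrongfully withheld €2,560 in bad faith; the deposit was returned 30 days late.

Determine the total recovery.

Doubled: 2 × €2,560 = €5,120
Minimum €3,070: €5,120 meets the minimum, no increase.
Late-return penalty: 30 × €90 = €2,700
Damages plus late penalty: €5,120 + €2,700 = €7,820
Costs and fees: 20% of €7,820 = €1,564
Total recovery: €7,820 + €1,564 = €9,384

€9,384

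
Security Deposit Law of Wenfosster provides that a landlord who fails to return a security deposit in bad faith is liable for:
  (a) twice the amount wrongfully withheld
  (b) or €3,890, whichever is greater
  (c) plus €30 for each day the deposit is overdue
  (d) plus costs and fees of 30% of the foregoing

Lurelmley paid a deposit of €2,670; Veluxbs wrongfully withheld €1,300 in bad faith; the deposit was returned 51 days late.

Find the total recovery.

Doubled: 2 × €1,300 = €2,600
Minimum €3,890: €2,600 is below the minimum → €3,890
Late-return penalty: 51 × €30 = €1,530
Damages plus late penalty: €3,890 + €1,530 = €5,420
Costs and fees: 30% of €5,420 = €1,626
Total recovery: €5,420 + €1,626 = €7,046

€7,046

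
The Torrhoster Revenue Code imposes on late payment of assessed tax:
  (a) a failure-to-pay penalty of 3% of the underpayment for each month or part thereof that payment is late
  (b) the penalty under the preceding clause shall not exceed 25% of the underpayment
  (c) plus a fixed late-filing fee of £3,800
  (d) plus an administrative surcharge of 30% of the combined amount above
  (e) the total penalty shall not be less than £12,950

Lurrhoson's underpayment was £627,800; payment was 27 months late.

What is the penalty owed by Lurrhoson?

£208,975

Accrued rate: 3% × 27 = 81%, capped at 25% → 25%
Failure-to-pay penalty: 25% of £627,800 = £156,950
Penalty before surcharge: £156,950 + £3,800 = £160,750
Administrative surcharge: 30% of £160,750 = £48,225
Total penalty: £160,750 + £48,225 = £208,975
Minimum £12,950: £208,975 meets the minimum, no increase.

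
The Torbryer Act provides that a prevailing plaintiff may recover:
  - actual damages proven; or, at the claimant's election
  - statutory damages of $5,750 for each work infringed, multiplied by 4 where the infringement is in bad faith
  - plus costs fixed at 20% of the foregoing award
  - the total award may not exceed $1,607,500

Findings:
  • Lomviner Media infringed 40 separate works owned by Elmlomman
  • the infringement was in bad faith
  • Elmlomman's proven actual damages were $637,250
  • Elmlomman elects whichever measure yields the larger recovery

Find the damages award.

Statutory damages: 40 × $5,750 = $230,000
Multiplied by 4: 4 × $230,000 = $920,000
Greater of actual damages ($637,250) or enhanced statutory damages ($920,000): $920,000
Costs: 20% of $920,000 = $184,000
Award plus costs: $920,000 + $184,000 = $1,104,000
Cap at $1,607,500: $1,104,000 is within the cap, no reduction.

$1,104,000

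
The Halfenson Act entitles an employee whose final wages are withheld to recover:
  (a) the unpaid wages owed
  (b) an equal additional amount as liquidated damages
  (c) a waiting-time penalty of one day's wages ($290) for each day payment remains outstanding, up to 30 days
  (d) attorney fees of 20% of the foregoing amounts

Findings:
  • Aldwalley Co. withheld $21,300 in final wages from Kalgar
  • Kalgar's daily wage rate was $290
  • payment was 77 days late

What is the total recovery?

Liquidated damages (equal amount): $21,300
Penalty days: min(77, 30) = 30
Waiting-time penalty: 30 × $290 = $8,700
Subtotal: $21,300 + $21,300 + $8,700 = $51,300
Attorney fees: 20% of $51,300 = $10,260
Total award: $51,300 + $10,260 = $61,560

Total award: $61,560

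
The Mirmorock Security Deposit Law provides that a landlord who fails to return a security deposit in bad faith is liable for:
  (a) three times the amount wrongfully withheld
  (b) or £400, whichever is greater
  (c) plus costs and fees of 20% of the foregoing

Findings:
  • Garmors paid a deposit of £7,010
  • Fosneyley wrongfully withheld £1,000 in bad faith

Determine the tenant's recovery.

£3,600

Trebled: 3 × £1,000 = £3,000
Minimum £400: £3,000 meets the minimum, no increase.
Costs and fees: 20% of £3,000 = £600
Total recovery: £3,000 + £600 = £3,600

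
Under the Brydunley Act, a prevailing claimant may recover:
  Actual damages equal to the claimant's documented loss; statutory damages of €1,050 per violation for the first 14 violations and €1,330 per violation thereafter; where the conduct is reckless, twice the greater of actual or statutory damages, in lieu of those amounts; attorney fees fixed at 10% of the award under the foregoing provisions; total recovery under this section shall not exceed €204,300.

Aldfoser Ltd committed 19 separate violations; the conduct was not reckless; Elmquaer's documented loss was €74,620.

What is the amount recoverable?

€105,567

First 14 violations: 14 × €1,050 = €14,700
Remaining violations: (19 − 14) × €1,330 = €6,650
Statutory damages: €14,700 + €6,650 = €21,350
Conduct not reckless: the in-lieu enhancement does not apply.
Actual plus statutory damages: €74,620 + €21,350 = €95,970
Attorney fees: 10% of €95,970 = €9,597
Total before cap: €95,970 + €9,597 = €105,567
Cap at €204,300: €105,567 is within the cap, no reduction.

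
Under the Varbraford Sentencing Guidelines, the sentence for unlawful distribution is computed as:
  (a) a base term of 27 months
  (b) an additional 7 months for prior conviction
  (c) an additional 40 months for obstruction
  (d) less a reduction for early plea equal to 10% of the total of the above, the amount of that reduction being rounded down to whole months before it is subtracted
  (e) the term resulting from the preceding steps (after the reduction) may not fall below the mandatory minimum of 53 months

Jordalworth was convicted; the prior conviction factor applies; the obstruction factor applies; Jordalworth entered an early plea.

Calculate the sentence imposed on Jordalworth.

Sentence: 67 months

Prior conviction enhancement: +7 months
Obstruction enhancement: +40 months
Adjusted term: 27 months + 7 months + 40 months = 74 months
Early plea reduction: 10% of 74 months = 7 months (rounded down)
After reduction: 74 − 7 = 67 months
Minimum 53 months: 67 months meets the minimum, no increase.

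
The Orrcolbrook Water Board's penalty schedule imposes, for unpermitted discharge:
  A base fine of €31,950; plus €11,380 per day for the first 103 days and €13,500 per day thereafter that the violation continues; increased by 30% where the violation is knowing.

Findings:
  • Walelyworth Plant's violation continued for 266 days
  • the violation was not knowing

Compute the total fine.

First 103 days: 103 × €11,380 = €1,172,140
Remaining days: (266 − 103) × €13,500 = €2,200,500
Per-day component: €1,172,140 + €2,200,500 = €3,372,640
Base plus per-day: €31,950 + €3,372,640 = €3,404,590
The violation was not knowing: no 30% increase.

€3,404,590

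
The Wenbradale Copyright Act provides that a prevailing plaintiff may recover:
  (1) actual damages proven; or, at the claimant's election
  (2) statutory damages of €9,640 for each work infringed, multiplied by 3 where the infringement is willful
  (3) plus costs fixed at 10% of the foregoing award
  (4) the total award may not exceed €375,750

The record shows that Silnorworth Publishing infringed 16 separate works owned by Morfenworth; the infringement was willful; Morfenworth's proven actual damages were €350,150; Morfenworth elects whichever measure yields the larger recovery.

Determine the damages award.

Statutory damages: 16 × €9,640 = €154,240
Trebled: 3 × €154,240 = €462,720
Greater of actual damages (€350,150) or enhanced statutory damages (€462,720): €462,720
Costs: 10% of €462,720 = €46,272
Award plus costs: €462,720 + €46,272 = €508,992
Cap at €375,750: €508,992 exceeds the cap → €375,750

€375,750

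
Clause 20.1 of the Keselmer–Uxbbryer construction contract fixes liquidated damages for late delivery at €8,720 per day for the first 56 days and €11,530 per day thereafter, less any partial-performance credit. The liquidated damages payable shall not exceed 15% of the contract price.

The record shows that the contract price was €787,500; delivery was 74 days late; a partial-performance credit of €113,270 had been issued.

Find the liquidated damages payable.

First 56 days: 56 × €8,720 = €488,320
Remaining days: (74 − 56) × €11,530 = €207,540
Accrued per-day damages: €488,320 + €207,540 = €695,860
Less partial-performance credit: €695,860 − €113,270 = €582,590
Cap: 15% of €787,500 = €118,125
Cap at €118,125: €582,590 exceeds the cap → €118,125

€118,125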